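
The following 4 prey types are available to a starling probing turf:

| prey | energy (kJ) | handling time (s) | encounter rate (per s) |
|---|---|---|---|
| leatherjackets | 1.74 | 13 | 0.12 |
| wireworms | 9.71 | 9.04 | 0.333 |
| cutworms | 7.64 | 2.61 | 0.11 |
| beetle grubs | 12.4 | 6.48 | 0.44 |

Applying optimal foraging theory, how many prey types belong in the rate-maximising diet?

2

Rank by E/h (kJ/s): cutworms 2.93, beetle grubs 1.91, wireworms 1.07, leatherjackets 0.134. Include each in turn until the next type's E/h falls below the running intake rate.
Rate on top 1: 0.6529. beetle grubs: 1.91 > 0.6529 → include.
Rate on top 2: 1.521. wireworms: 1.07 < 1.521 → exclude; stop.
Optimal diet: cutworms, beetle grubs — 2 of 4 types.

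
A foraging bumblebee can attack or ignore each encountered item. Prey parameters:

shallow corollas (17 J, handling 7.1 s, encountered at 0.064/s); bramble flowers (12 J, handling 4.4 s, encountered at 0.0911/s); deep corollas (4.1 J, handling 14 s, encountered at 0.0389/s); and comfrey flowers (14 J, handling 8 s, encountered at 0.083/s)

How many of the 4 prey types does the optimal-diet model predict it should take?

Profitabilities (E/h, J/s): bramble flowers 2.73, shallow corollas 2.39, comfrey flowers 1.75, deep corollas 0.293. Add prey in this order while the next type's profitability exceeds the intake rate on those already taken.
Rate on top 1: 0.7804. shallow corollas: 2.39 > 0.7804 → include.
Rate on top 2: 1.176. comfrey flowers: 1.75 > 1.176 → include.
Rate on top 3: 1.327. deep corollas: 0.293 < 1.327 → exclude; stop.
Optimal diet: bramble flowers, shallow corollas, comfrey flowers — 3 of 4 types.

3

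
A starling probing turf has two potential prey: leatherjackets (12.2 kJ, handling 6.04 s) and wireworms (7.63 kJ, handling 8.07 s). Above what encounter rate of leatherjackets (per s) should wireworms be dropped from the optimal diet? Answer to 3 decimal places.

At the threshold, the rate on leatherjackets alone equals the profitability of wireworms: λ·12.2/(1 + λ·6.04) = 7.63/8.07 = 0.9455.
Rearranging, λ(12.2 − 0.9455×6.04) = 0.9455, so λ = 0.9455/6.489 = 0.1457 per s.

0.146 per s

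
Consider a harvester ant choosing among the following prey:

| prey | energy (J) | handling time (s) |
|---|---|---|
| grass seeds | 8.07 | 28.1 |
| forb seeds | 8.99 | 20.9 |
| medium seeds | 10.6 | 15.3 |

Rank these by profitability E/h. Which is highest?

In descending order of E/h:
medium seeds: 10.6/15.3 = 0.693 J/s
forb seeds: 8.99/20.9 = 0.43 J/s
grass seeds: 8.07/28.1 = 0.287 J/s

medium seeds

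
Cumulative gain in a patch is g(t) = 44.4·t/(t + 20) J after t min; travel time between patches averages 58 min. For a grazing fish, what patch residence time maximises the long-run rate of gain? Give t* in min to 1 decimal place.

Maximise g(t)/(T+t): set derivative to zero → g'(t)(T+t) = g(t).
g'(t) = 44.4·20/(t + 20)². Setting 44.4·20/(t+20)² = 44.4t/[(t+20)(58+t)] gives 20(58+t) = t(t+20), so t² = 20×58 = 1160.
t* = √1160 = 34.06 min.

34.1 min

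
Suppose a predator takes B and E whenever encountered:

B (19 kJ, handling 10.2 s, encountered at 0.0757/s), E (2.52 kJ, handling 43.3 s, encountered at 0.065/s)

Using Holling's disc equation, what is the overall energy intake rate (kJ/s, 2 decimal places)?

0.35 kJ/s

Energy encountered per unit search time: 0.0757×19 + 0.065×2.52 = 1.602 kJ/s.
Handling time per unit search time: 0.0757×10.2 + 0.065×43.3 = 3.587.
Rate = 1.602/(1 + 3.587) = 0.3493 kJ/s.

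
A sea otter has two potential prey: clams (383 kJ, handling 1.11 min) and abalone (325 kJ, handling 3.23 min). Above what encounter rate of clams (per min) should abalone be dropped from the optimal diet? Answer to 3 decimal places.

0.371 per min

Drop abalone once their profitability E₂/h₂ falls below the rate achievable on clams alone: E₂/h₂ = λE₁/(1 + λh₁).
Solve for λ: λE₁h₂ = E₂(1 + λh₁) → λ(E₁h₂ − E₂h₁) = E₂ → λ = E₂/(E₁h₂ − E₂h₁).
λ = 325/(383×3.23 − 325×1.11) = 325/876.3 = 0.3709 per min.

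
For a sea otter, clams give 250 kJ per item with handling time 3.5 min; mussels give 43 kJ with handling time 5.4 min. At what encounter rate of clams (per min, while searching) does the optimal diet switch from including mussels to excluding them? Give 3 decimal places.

At the threshold, the rate on clams alone equals the profitability of mussels: λ·250/(1 + λ·3.5) = 43/5.4 = 7.963.
Rearranging, λ(250 − 7.963×3.5) = 7.963, so λ = 7.963/222.1 = 0.03585 per min.

0.036 per min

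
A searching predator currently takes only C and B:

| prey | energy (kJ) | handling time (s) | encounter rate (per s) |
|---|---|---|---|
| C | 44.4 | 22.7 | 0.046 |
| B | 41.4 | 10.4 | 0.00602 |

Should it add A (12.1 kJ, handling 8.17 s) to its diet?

On C and B alone, R = ΣλE/(1+Σλh) = 2.292/2.107 = 1.088 kJ/s.
A: E/h = 12.1/8.17 = 1.481 kJ/s.
Since 1.481 > R, including A increases the long-run rate.

Yes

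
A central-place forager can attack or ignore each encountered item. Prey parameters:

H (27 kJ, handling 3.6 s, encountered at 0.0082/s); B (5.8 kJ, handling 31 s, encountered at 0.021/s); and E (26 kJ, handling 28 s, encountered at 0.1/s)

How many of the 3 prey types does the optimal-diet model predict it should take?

Rank by E/h (kJ/s): H 7.5, E 0.929, B 0.187. Include each in turn until the next type's E/h falls below the running intake rate.
Rate on top 1: 0.2151. E: 0.929 > 0.2151 → include.
Rate on top 2: 0.7368. B: 0.187 < 0.7368 → exclude; stop.
Optimal diet: H, E — 2 of 3 types.

2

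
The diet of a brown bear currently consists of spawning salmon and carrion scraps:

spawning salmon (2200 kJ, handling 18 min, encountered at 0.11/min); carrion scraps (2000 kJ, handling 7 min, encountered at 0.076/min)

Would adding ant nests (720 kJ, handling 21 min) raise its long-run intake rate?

On spawning salmon and carrion scraps alone, R = ΣλE/(1+Σλh) = 394/3.512 = 112.2 kJ/min.
Profitability of ant nests: 720/21 = 34.29 kJ/min.
34.29 < 112.2, so adding ant nests would lower the average — exclude it.

No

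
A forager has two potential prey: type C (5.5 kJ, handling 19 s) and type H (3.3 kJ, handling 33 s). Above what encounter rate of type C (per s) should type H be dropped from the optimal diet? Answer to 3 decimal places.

0.028 per s

The zero-one rule: include type H iff E₂/h₂ > λE₁/(1+λh₁). Equality gives the switch point.
λE₁h₂ = E₂ + λE₂h₁ ⇒ λ = E₂/(E₁h₂ − E₂h₁) = 3.3/(181.5 − 62.7) = 0.02778 per s.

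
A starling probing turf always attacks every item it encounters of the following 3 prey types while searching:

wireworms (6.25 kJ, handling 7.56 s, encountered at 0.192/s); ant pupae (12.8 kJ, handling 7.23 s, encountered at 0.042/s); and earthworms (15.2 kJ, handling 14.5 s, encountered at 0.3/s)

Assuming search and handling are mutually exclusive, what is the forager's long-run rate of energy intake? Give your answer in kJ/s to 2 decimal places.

R = Σλ_iE_i / (1 + Σλ_ih_i)
Numerator: 0.192×6.25 + 0.042×12.8 + 0.3×15.2 = 6.298
Denominator: 1 + 0.192×7.56 + 0.042×7.23 + 0.3×14.5 = 7.105
R = 6.298/7.105 = 0.8863 kJ/s

0.89 kJ/s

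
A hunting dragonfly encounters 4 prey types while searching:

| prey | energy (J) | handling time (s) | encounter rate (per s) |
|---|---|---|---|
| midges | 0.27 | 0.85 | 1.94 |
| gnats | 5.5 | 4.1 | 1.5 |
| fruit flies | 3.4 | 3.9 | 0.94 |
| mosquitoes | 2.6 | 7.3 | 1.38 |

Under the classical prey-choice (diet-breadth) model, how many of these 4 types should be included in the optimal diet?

1

Rank by E/h (J/s): gnats 1.34, fruit flies 0.872, mosquitoes 0.356, midges 0.318. Include each in turn until the next type's E/h falls below the running intake rate.
Rate on top 1: 1.154. fruit flies: 0.872 < 1.154 → exclude; stop.
Optimal diet: gnats — 1 of 4 types.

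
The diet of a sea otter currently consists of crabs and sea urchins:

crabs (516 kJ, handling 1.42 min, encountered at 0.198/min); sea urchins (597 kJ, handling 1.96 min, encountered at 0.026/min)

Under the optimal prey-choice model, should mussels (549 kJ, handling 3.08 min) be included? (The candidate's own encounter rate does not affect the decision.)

Intake rate on the current diet: R = (0.198×516 + 0.026×597) / (1 + 0.198×1.42 + 0.026×1.96) = 117.7/1.332 = 88.35 kJ/min.
mussels: E/h = 549/3.08 = 178.2 kJ/min.
178.2 > 88.35, so adding mussels raises the average — include it.

Yes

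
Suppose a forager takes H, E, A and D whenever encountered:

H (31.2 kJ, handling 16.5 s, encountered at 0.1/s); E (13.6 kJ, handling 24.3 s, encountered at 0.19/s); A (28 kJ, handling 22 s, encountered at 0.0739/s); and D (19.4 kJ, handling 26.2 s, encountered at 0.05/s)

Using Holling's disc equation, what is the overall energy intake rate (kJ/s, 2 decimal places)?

0.86 kJ/s

R = Σλ_iE_i / (1 + Σλ_ih_i)
Numerator: 0.1×31.2 + 0.19×13.6 + 0.0739×28 + 0.05×19.4 = 8.743
Denominator: 1 + 0.1×16.5 + 0.19×24.3 + 0.0739×22 + 0.05×26.2 = 10.2
R = 8.743/10.2 = 0.8569 kJ/s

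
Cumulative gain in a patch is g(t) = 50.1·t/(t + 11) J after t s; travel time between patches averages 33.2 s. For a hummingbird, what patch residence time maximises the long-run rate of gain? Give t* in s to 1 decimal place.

By the marginal value theorem, leave when the instantaneous gain rate g'(t) equals the habitat-wide average g(t)/(T + t).
g'(t) = 50.1·11/(t + 11)². Setting 50.1·11/(t+11)² = 50.1t/[(t+11)(33.2+t)] gives 11(33.2+t) = t(t+11), so t² = 11×33.2 = 365.2.
t* = √365.2 = 19.11 s.

19.1 s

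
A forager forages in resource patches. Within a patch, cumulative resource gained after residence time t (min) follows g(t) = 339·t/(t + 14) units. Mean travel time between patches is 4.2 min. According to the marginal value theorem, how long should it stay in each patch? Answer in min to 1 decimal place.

By the marginal value theorem, leave when the instantaneous gain rate g'(t) equals the habitat-wide average g(t)/(T + t).
g'(t) = 339·14/(t + 14)². Setting 339·14/(t+14)² = 339t/[(t+14)(4.2+t)] gives 14(4.2+t) = t(t+14), so t² = 14×4.2 = 58.8.
t* = √58.8 = 7.668 min.

7.7 min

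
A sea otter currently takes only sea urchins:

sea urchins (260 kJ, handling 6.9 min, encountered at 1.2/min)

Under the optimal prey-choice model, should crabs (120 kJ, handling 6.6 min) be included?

No

Intake rate on the current diet: R = (1.2×260) / (1 + 1.2×6.9) = 312/9.28 = 33.62 kJ/min.
crabs: E/h = 120/6.6 = 18.18 kJ/min.
Since 18.18 < R, time spent handling crabs is better spent searching.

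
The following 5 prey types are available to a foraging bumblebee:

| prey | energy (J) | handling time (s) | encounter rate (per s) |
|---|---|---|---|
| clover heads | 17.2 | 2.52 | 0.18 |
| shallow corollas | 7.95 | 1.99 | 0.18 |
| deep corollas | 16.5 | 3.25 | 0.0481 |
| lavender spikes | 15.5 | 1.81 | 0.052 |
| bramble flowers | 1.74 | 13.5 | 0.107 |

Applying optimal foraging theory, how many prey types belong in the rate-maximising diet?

4

Rank by E/h (J/s): lavender spikes 8.56, clover heads 6.83, deep corollas 5.08, shallow corollas 3.99, bramble flowers 0.129. Include each in turn until the next type's E/h falls below the running intake rate.
Rate on top 1: 0.7367. clover heads: 6.83 > 0.7367 → include.
Rate on top 2: 2.521. deep corollas: 5.08 > 2.521 → include.
Rate on top 3: 2.756. shallow corollas: 3.99 > 2.756 → include.
Rate on top 4: 2.971. bramble flowers: 0.129 < 2.971 → exclude; stop.
Optimal diet: lavender spikes, clover heads, deep corollas, shallow corollas — 4 of 5 types.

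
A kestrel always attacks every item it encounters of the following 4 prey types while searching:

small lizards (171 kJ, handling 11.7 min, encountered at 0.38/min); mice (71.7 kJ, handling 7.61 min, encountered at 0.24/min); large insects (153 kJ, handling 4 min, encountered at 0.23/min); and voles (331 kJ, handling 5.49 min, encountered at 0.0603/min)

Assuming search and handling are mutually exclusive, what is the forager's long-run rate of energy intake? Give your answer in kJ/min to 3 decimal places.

R = Σλ_iE_i / (1 + Σλ_ih_i)
Numerator: 0.38×171 + 0.24×71.7 + 0.23×153 + 0.0603×331 = 137.3
Denominator: 1 + 0.38×11.7 + 0.24×7.61 + 0.23×4 + 0.0603×5.49 = 8.523
R = 137.3/8.523 = 16.11 kJ/min

16.113 kJ/min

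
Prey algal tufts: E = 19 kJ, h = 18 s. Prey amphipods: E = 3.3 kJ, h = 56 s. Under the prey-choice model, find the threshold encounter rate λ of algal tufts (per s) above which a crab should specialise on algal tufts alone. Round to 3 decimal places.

The zero-one rule: include amphipods iff E₂/h₂ > λE₁/(1+λh₁). Equality gives the switch point.
λE₁h₂ = E₂ + λE₂h₁ ⇒ λ = E₂/(E₁h₂ − E₂h₁) = 3.3/(1064 − 59.4) = 0.003285 per s.

0.003 per s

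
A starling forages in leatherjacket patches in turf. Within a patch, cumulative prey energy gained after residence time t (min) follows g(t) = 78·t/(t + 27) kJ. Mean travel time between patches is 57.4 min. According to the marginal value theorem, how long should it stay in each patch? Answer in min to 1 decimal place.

Optimal t* satisfies g'(t*) = g(t*)/(T + t*).
g'(t) = 78·27/(t + 27)². Setting 78·27/(t+27)² = 78t/[(t+27)(57.4+t)] gives 27(57.4+t) = t(t+27), so t² = 27×57.4 = 1550.
t* = √1550 = 39.37 min.

39.4 min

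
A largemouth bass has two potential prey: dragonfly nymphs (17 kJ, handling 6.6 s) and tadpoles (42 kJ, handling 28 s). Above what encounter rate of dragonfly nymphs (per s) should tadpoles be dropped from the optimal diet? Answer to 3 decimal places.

The zero-one rule: include tadpoles iff E₂/h₂ > λE₁/(1+λh₁). Equality gives the switch point.
λE₁h₂ = E₂ + λE₂h₁ ⇒ λ = E₂/(E₁h₂ − E₂h₁) = 42/(476 − 277.2) = 0.2113 per s.

0.211 per s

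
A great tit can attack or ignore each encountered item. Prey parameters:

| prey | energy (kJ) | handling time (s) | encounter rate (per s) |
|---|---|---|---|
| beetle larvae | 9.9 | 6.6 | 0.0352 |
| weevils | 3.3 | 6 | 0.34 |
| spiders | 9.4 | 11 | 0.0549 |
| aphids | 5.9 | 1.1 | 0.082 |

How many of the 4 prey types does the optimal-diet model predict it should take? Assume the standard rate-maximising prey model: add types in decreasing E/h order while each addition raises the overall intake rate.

3

Profitabilities (E/h, kJ/s): aphids 5.36, beetle larvae 1.5, spiders 0.855, weevils 0.55. Add prey in this order while the next type's profitability exceeds the intake rate on those already taken.
Rate on top 1: 0.4438. beetle larvae: 1.5 > 0.4438 → include.
Rate on top 2: 0.6293. spiders: 0.855 > 0.6293 → include.
Rate on top 3: 0.6999. weevils: 0.55 < 0.6999 → exclude; stop.
Optimal diet: aphids, beetle larvae, spiders — 3 of 4 types.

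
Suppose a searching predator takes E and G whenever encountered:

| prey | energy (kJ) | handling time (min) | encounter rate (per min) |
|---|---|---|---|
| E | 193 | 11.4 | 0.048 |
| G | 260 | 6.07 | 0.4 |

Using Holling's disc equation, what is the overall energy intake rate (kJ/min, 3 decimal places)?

28.493 kJ/min

Energy encountered per unit search time: 0.048×193 + 0.4×260 = 113.3 kJ/min.
Handling time per unit search time: 0.048×11.4 + 0.4×6.07 = 2.975.
Rate = 113.3/(1 + 2.975) = 28.49 kJ/min.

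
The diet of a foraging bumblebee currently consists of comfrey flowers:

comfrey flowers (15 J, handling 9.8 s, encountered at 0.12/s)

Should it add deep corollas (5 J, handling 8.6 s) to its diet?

Intake rate on the current diet: R = (0.12×15) / (1 + 0.12×9.8) = 1.8/2.176 = 0.8272 J/s.
deep corollas: E/h = 5/8.6 = 0.5814 J/s.
Since 0.5814 < R, time spent handling deep corollas is better spent searching.

No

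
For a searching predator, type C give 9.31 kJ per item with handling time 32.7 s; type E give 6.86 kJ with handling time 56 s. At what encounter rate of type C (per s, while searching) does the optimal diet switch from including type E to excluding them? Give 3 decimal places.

The zero-one rule: include type E iff E₂/h₂ > λE₁/(1+λh₁). Equality gives the switch point.
λE₁h₂ = E₂ + λE₂h₁ ⇒ λ = E₂/(E₁h₂ − E₂h₁) = 6.86/(521.4 − 224.3) = 0.02309 per s.

0.023 per s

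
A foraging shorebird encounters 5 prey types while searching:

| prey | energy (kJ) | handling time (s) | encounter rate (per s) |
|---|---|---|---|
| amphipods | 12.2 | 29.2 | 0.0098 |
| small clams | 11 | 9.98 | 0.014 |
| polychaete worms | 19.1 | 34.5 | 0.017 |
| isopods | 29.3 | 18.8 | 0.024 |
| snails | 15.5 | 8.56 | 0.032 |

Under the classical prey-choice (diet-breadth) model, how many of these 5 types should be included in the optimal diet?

Profitabilities (E/h, kJ/s): snails 1.81, isopods 1.56, small clams 1.1, polychaete worms 0.554, amphipods 0.418. Add prey in this order while the next type's profitability exceeds the intake rate on those already taken.
Rate on top 1: 0.3893. isopods: 1.56 > 0.3893 → include.
Rate on top 2: 0.6951. small clams: 1.1 > 0.6951 → include.
Rate on top 3: 0.7256. polychaete worms: 0.554 < 0.7256 → exclude; stop.
Optimal diet: snails, isopods, small clams — 3 of 5 types.

3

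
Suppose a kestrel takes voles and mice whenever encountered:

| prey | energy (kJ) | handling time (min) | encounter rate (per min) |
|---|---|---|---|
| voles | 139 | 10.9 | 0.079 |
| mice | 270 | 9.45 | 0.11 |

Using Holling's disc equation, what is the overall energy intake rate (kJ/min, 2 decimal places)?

14.03 kJ/min

Energy encountered per unit search time: 0.079×139 + 0.11×270 = 40.68 kJ/min.
Handling time per unit search time: 0.079×10.9 + 0.11×9.45 = 1.901.
Rate = 40.68/(1 + 1.901) = 14.03 kJ/min.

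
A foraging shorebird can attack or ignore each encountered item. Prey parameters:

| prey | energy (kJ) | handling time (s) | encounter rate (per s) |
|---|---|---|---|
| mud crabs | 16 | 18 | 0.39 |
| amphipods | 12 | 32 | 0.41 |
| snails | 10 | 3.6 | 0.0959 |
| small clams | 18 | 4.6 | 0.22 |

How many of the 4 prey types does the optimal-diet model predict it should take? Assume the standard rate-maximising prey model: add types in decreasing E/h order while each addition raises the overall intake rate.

2

E/h in descending order: small clams 3.91, snails 2.78, mud crabs 0.889, amphipods 0.375 kJ/s. The optimal diet is the largest prefix of this list for which every included type satisfies E_i/h_i > R on the types above it.
Rate on top 1: 1.968. snails: 2.78 > 1.968 → include.
Rate on top 2: 2.087. mud crabs: 0.889 < 2.087 → exclude; stop.
Optimal diet: small clams, snails — 2 of 4 types.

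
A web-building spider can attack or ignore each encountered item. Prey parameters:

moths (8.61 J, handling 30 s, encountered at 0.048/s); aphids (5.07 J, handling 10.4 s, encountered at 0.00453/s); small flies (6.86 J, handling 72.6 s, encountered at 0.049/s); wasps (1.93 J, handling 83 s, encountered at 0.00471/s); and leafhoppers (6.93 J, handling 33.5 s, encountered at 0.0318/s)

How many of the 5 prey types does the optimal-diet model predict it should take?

3

E/h in descending order: aphids 0.487, moths 0.287, leafhoppers 0.207, small flies 0.0945, wasps 0.0233 J/s. The optimal diet is the largest prefix of this list for which every included type satisfies E_i/h_i > R on the types above it.
Rate on top 1: 0.02193. moths: 0.287 > 0.02193 → include.
Rate on top 2: 0.1754. leafhoppers: 0.207 > 0.1754 → include.
Rate on top 3: 0.1848. small flies: 0.0945 < 0.1848 → exclude; stop.
Optimal diet: aphids, moths, leafhoppers — 3 of 5 types.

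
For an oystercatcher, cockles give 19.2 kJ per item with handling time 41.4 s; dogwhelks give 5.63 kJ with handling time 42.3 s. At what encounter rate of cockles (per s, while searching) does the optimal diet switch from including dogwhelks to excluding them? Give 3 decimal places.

The zero-one rule: include dogwhelks iff E₂/h₂ > λE₁/(1+λh₁). Equality gives the switch point.
λE₁h₂ = E₂ + λE₂h₁ ⇒ λ = E₂/(E₁h₂ − E₂h₁) = 5.63/(812.2 − 233.1) = 0.009722 per s.

0.010 per s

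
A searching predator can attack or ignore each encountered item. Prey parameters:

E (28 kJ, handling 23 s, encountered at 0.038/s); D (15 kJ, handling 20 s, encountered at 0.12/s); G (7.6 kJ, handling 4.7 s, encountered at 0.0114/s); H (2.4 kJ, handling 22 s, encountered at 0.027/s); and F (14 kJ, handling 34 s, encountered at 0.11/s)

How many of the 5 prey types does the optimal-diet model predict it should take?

Rank by E/h (kJ/s): G 1.62, E 1.22, D 0.75, F 0.412, H 0.109. Include each in turn until the next type's E/h falls below the running intake rate.
Rate on top 1: 0.08223. E: 1.22 > 0.08223 → include.
Rate on top 2: 0.5969. D: 0.75 > 0.5969 → include.
Rate on top 3: 0.6818. F: 0.412 < 0.6818 → exclude; stop.
Optimal diet: G, E, D — 3 of 5 types.

3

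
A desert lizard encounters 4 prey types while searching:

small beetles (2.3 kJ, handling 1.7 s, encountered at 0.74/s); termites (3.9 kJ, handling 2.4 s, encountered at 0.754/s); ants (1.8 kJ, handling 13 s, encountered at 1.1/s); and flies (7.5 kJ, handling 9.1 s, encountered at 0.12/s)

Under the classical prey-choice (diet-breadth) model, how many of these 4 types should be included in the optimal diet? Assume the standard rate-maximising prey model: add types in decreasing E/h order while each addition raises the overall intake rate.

2

Profitabilities (E/h, kJ/s): termites 1.62, small beetles 1.35, flies 0.824, ants 0.138. Add prey in this order while the next type's profitability exceeds the intake rate on those already taken.
Rate on top 1: 1.047. small beetles: 1.35 > 1.047 → include.
Rate on top 2: 1.141. flies: 0.824 < 1.141 → exclude; stop.
Optimal diet: termites, small beetles — 2 of 4 types.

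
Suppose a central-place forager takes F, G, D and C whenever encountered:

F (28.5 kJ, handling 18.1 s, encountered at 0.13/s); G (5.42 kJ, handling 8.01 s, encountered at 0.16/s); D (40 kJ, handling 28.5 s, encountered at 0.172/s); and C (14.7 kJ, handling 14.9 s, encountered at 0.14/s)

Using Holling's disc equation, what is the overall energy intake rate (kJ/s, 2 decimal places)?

1.16 kJ/s

Energy encountered per unit search time: 0.13×28.5 + 0.16×5.42 + 0.172×40 + 0.14×14.7 = 13.51 kJ/s.
Handling time per unit search time: 0.13×18.1 + 0.16×8.01 + 0.172×28.5 + 0.14×14.9 = 10.62.
Rate = 13.51/(1 + 10.62) = 1.162 kJ/s.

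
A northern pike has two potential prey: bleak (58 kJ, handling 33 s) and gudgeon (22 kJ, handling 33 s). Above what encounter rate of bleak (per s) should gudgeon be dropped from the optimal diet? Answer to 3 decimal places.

0.019 per s

The zero-one rule: include gudgeon iff E₂/h₂ > λE₁/(1+λh₁). Equality gives the switch point.
λE₁h₂ = E₂ + λE₂h₁ ⇒ λ = E₂/(E₁h₂ − E₂h₁) = 22/(1914 − 726) = 0.01852 per s.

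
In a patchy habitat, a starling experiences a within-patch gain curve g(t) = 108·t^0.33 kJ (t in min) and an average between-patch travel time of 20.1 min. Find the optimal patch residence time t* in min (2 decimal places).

9.90 min

Optimal t* satisfies g'(t*) = g(t*)/(T + t*).
g'(t) = 0.33·108·t^-0.67. Setting 0.33·108·t^-0.67 = 108·t^0.33/(20.1+t) gives 0.33(20.1+t) = t, so 0.67·t = 0.33×20.1.
t* = 0.33×20.1/0.67 = 9.9 min.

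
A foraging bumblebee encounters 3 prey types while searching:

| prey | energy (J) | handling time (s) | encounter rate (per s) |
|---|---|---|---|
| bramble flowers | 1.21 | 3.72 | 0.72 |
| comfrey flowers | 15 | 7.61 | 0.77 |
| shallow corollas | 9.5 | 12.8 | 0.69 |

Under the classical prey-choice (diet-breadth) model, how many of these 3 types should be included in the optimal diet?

1

E/h in descending order: comfrey flowers 1.97, shallow corollas 0.742, bramble flowers 0.325 J/s. The optimal diet is the largest prefix of this list for which every included type satisfies E_i/h_i > R on the types above it.
Rate on top 1: 1.684. shallow corollas: 0.742 < 1.684 → exclude; stop.
Optimal diet: comfrey flowers — 1 of 3 types.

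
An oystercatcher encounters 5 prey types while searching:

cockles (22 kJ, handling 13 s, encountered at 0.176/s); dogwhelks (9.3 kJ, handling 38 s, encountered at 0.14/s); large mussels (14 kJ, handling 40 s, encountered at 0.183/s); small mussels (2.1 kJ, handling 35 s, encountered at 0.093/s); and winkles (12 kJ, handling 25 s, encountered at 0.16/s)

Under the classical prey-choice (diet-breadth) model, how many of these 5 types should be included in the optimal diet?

1

E/h in descending order: cockles 1.69, winkles 0.48, large mussels 0.35, dogwhelks 0.245, small mussels 0.06 kJ/s. The optimal diet is the largest prefix of this list for which every included type satisfies E_i/h_i > R on the types above it.
Rate on top 1: 1.178. winkles: 0.48 < 1.178 → exclude; stop.
Optimal diet: cockles — 1 of 5 types.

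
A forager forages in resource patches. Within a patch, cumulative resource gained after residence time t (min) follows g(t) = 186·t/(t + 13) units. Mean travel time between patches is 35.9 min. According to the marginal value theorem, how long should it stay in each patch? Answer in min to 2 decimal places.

21.60 min

Maximise g(t)/(T+t): set derivative to zero → g'(t)(T+t) = g(t).
g'(t) = 186·13/(t + 13)². Setting 186·13/(t+13)² = 186t/[(t+13)(35.9+t)] gives 13(35.9+t) = t(t+13), so t² = 13×35.9 = 466.7.
t* = √466.7 = 21.6 min.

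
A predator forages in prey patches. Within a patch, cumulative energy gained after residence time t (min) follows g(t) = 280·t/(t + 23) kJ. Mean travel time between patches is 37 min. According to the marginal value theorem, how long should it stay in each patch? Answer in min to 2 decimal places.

29.17 min

Maximise g(t)/(T+t): set derivative to zero → g'(t)(T+t) = g(t).
g'(t) = 280·23/(t + 23)². Setting 280·23/(t+23)² = 280t/[(t+23)(37+t)] gives 23(37+t) = t(t+23), so t² = 23×37 = 851.
t* = √851 = 29.17 min.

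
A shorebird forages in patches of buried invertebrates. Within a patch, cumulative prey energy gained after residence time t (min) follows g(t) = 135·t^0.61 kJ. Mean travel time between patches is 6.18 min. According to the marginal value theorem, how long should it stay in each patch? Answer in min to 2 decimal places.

9.67 min

Maximise g(t)/(T+t): set derivative to zero → g'(t)(T+t) = g(t).
g'(t) = 0.61·135·t^-0.39. Setting 0.61·135·t^-0.39 = 135·t^0.61/(6.18+t) gives 0.61(6.18+t) = t, so 0.39·t = 0.61×6.18.
t* = 0.61×6.18/0.39 = 9.666 min.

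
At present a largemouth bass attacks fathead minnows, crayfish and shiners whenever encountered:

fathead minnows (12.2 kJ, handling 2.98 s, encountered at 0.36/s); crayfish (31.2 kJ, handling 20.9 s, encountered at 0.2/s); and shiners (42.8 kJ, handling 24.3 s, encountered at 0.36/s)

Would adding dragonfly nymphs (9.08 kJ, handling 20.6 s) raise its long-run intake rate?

On fathead minnows, crayfish and shiners alone, R = ΣλE/(1+Σλh) = 26.04/15 = 1.736 kJ/s.
Profitability of dragonfly nymphs: 9.08/20.6 = 0.4408 kJ/s.
0.4408 < 1.736, so adding dragonfly nymphs would lower the average — exclude it.

No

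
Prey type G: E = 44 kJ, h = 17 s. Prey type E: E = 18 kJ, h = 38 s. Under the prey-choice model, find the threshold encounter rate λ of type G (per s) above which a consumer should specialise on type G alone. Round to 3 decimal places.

The zero-one rule: include type E iff E₂/h₂ > λE₁/(1+λh₁). Equality gives the switch point.
λE₁h₂ = E₂ + λE₂h₁ ⇒ λ = E₂/(E₁h₂ − E₂h₁) = 18/(1672 − 306) = 0.01318 per s.

0.013 per s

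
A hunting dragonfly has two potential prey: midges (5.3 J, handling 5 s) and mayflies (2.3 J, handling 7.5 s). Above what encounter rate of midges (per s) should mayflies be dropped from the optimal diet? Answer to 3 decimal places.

0.081 per s

At the threshold, the rate on midges alone equals the profitability of mayflies: λ·5.3/(1 + λ·5) = 2.3/7.5 = 0.3067.
Rearranging, λ(5.3 − 0.3067×5) = 0.3067, so λ = 0.3067/3.767 = 0.08142 per s.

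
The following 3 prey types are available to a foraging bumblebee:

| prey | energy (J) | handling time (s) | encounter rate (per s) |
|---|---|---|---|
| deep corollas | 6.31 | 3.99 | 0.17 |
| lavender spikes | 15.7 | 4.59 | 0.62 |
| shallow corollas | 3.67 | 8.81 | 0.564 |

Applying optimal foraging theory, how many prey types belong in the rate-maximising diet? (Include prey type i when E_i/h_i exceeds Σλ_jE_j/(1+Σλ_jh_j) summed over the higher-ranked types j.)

1

Rank by E/h (J/s): lavender spikes 3.42, deep corollas 1.58, shallow corollas 0.417. Include each in turn until the next type's E/h falls below the running intake rate.
Rate on top 1: 2.531. deep corollas: 1.58 < 2.531 → exclude; stop.
Optimal diet: lavender spikes — 1 of 3 types.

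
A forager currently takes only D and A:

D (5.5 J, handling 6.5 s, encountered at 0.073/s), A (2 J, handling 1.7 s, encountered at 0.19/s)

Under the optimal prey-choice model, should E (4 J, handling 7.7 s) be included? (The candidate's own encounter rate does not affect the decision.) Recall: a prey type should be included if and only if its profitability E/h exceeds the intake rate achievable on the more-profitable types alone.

Yes

On D and A alone, R = ΣλE/(1+Σλh) = 0.7815/1.797 = 0.4348 J/s.
Profitability of E: 4/7.7 = 0.5195 J/s.
Since 0.5195 > R, including E increases the long-run rate.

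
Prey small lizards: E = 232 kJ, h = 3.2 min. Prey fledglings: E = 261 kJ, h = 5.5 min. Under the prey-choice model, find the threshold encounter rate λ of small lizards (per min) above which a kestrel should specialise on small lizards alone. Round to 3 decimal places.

Drop fledglings once their profitability E₂/h₂ falls below the rate achievable on small lizards alone: E₂/h₂ = λE₁/(1 + λh₁).
Solve for λ: λE₁h₂ = E₂(1 + λh₁) → λ(E₁h₂ − E₂h₁) = E₂ → λ = E₂/(E₁h₂ − E₂h₁).
λ = 261/(232×5.5 − 261×3.2) = 261/440.8 = 0.5921 per min.

0.592 per min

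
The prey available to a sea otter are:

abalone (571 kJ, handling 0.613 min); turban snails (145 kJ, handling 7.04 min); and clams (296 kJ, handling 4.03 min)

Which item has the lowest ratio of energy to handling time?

turban snails

Profitability E/h (kJ/min): abalone = 571/0.613 = 931, turban snails = 145/7.04 = 20.6, clams = 296/4.03 = 73.4.
Ranked: abalone > clams > turban snails.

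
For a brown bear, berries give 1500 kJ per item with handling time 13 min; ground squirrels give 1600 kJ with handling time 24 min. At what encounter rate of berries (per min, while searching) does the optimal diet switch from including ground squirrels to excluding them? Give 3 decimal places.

0.105 per min

At the threshold, the rate on berries alone equals the profitability of ground squirrels: λ·1500/(1 + λ·13) = 1600/24 = 66.67.
Rearranging, λ(1500 − 66.67×13) = 66.67, so λ = 66.67/633.3 = 0.1053 per min.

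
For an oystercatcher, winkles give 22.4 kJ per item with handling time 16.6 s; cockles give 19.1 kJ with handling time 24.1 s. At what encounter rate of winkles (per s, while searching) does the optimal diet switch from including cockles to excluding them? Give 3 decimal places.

Drop cockles once their profitability E₂/h₂ falls below the rate achievable on winkles alone: E₂/h₂ = λE₁/(1 + λh₁).
Solve for λ: λE₁h₂ = E₂(1 + λh₁) → λ(E₁h₂ − E₂h₁) = E₂ → λ = E₂/(E₁h₂ − E₂h₁).
λ = 19.1/(22.4×24.1 − 19.1×16.6) = 19.1/222.8 = 0.08573 per s.

0.086 per s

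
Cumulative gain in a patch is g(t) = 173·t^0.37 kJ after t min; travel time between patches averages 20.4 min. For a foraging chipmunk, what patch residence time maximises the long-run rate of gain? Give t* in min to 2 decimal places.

Maximise g(t)/(T+t): set derivative to zero → g'(t)(T+t) = g(t).
g'(t) = 0.37·173·t^-0.63. Setting 0.37·173·t^-0.63 = 173·t^0.37/(20.4+t) gives 0.37(20.4+t) = t, so 0.63·t = 0.37×20.4.
t* = 0.37×20.4/0.63 = 11.98 min.

11.98 min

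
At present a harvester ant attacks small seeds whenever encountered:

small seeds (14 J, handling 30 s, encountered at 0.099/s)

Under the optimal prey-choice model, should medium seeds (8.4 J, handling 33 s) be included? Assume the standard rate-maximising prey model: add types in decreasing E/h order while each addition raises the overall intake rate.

No

Intake rate on the current diet: R = (0.099×14) / (1 + 0.099×30) = 1.386/3.97 = 0.3491 J/s.
medium seeds: E/h = 8.4/33 = 0.2545 J/s.
Since 0.2545 < R, time spent handling medium seeds is better spent searching.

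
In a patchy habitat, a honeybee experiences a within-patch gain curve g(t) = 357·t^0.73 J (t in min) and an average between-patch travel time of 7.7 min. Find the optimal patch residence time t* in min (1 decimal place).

20.8 min

By the marginal value theorem, leave when the instantaneous gain rate g'(t) equals the habitat-wide average g(t)/(T + t).
g'(t) = 0.73·357·t^-0.27. Setting 0.73·357·t^-0.27 = 357·t^0.73/(7.7+t) gives 0.73(7.7+t) = t, so 0.27·t = 0.73×7.7.
t* = 0.73×7.7/0.27 = 20.82 min.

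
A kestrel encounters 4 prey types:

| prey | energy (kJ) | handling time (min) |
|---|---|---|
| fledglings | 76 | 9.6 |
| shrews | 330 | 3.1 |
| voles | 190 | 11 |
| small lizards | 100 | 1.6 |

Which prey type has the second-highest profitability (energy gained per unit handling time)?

small lizards

Profitability E/h (kJ/min): fledglings = 76/9.6 = 7.92, shrews = 330/3.1 = 106, voles = 190/11 = 17.3, small lizards = 100/1.6 = 62.5.
Ranked: shrews > small lizards > voles > fledglings.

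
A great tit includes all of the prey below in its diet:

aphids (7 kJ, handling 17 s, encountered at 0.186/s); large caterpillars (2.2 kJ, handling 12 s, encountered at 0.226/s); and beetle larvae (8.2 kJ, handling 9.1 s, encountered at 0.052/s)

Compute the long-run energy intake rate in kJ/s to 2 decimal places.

Energy encountered per unit search time: 0.186×7 + 0.226×2.2 + 0.052×8.2 = 2.226 kJ/s.
Handling time per unit search time: 0.186×17 + 0.226×12 + 0.052×9.1 = 6.347.
Rate = 2.226/(1 + 6.347) = 0.3029 kJ/s.

0.30 kJ/s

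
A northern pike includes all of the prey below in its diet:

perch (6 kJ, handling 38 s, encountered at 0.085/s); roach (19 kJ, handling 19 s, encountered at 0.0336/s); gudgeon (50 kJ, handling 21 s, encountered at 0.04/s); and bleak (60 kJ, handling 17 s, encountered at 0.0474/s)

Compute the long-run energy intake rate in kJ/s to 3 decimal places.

0.920 kJ/s

R = Σλ_iE_i / (1 + Σλ_ih_i)
Numerator: 0.085×6 + 0.0336×19 + 0.04×50 + 0.0474×60 = 5.992
Denominator: 1 + 0.085×38 + 0.0336×19 + 0.04×21 + 0.0474×17 = 6.514
R = 5.992/6.514 = 0.9199 kJ/s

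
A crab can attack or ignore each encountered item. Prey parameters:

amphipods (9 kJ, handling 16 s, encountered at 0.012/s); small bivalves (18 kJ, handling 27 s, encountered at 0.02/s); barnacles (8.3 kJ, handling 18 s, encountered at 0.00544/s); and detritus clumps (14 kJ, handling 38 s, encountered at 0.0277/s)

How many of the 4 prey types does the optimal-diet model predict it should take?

E/h in descending order: small bivalves 0.667, amphipods 0.562, barnacles 0.461, detritus clumps 0.368 kJ/s. The optimal diet is the largest prefix of this list for which every included type satisfies E_i/h_i > R on the types above it.
Rate on top 1: 0.2338. amphipods: 0.562 > 0.2338 → include.
Rate on top 2: 0.2702. barnacles: 0.461 > 0.2702 → include.
Rate on top 3: 0.2804. detritus clumps: 0.368 > 0.2804 → include.
Optimal diet: small bivalves, amphipods, barnacles, detritus clumps — 4 of 4 types.

4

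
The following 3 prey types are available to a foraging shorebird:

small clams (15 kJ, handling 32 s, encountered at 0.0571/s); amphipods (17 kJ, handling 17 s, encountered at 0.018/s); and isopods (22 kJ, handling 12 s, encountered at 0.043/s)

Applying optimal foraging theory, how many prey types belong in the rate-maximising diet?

E/h in descending order: isopods 1.83, amphipods 1, small clams 0.469 kJ/s. The optimal diet is the largest prefix of this list for which every included type satisfies E_i/h_i > R on the types above it.
Rate on top 1: 0.624. amphipods: 1 > 0.624 → include.
Rate on top 2: 0.6872. small clams: 0.469 < 0.6872 → exclude; stop.
Optimal diet: isopods, amphipods — 2 of 3 types.

2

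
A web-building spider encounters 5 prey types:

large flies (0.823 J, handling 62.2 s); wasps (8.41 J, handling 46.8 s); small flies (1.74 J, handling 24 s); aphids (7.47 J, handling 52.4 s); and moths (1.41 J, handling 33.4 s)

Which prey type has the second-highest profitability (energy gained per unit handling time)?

In descending order of E/h:
wasps: 8.41/46.8 = 0.18 J/s
aphids: 7.47/52.4 = 0.143 J/s
small flies: 1.74/24 = 0.0725 J/s
moths: 1.41/33.4 = 0.0422 J/s
large flies: 0.823/62.2 = 0.0132 J/s

aphids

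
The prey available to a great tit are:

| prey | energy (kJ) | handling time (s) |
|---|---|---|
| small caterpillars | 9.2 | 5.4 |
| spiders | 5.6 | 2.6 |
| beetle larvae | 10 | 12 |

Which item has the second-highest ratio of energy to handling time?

In descending order of E/h:
spiders: 5.6/2.6 = 2.15 kJ/s
small caterpillars: 9.2/5.4 = 1.7 kJ/s
beetle larvae: 10/12 = 0.833 kJ/s

small caterpillars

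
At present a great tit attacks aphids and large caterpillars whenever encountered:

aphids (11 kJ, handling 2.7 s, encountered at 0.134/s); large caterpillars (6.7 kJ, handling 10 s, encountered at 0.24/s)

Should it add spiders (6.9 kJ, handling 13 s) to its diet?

Current rate: (0.134×11 + 0.24×6.7)/(1 + 0.134×2.7 + 0.24×10) = 0.8193 kJ/s.
Profitability of spiders: 6.9/13 = 0.5308 kJ/s.
Since 0.5308 < R, time spent handling spiders is better spent searching.

No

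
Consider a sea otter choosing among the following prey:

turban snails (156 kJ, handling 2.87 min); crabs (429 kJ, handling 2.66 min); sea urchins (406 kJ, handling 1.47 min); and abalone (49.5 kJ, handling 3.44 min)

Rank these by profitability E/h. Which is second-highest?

crabs

In descending order of E/h:
sea urchins: 406/1.47 = 276 kJ/min
crabs: 429/2.66 = 161 kJ/min
turban snails: 156/2.87 = 54.4 kJ/min
abalone: 49.5/3.44 = 14.4 kJ/min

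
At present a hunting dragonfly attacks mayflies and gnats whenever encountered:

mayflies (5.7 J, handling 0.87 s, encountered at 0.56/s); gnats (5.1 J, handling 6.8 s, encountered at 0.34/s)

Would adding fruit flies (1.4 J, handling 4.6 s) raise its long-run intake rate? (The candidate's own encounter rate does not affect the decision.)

No

On mayflies and gnats alone, R = ΣλE/(1+Σλh) = 4.926/3.799 = 1.297 J/s.
fruit flies: E/h = 1.4/4.6 = 0.3043 J/s.
0.3043 < 1.297, so adding fruit flies would lower the average — exclude it.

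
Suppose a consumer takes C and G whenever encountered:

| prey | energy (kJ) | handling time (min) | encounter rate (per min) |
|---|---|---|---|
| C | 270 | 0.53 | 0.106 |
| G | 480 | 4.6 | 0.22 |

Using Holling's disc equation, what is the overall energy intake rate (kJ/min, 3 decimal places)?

64.898 kJ/min

Energy encountered per unit search time: 0.106×270 + 0.22×480 = 134.2 kJ/min.
Handling time per unit search time: 0.106×0.53 + 0.22×4.6 = 1.068.
Rate = 134.2/(1 + 1.068) = 64.9 kJ/min.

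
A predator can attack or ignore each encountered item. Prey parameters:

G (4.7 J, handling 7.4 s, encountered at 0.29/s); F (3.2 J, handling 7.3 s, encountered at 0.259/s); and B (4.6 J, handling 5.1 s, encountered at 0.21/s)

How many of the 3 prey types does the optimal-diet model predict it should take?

2

Profitabilities (E/h, J/s): B 0.902, G 0.635, F 0.438. Add prey in this order while the next type's profitability exceeds the intake rate on those already taken.
Rate on top 1: 0.4664. G: 0.635 > 0.4664 → include.
Rate on top 2: 0.5523. F: 0.438 < 0.5523 → exclude; stop.
Optimal diet: B, G — 2 of 3 types.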